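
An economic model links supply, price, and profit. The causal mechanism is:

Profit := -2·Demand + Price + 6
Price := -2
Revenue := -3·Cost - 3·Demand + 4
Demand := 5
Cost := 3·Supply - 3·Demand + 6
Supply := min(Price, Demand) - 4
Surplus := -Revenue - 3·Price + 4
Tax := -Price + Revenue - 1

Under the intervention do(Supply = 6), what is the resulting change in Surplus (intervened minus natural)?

108

The intervention breaks the incoming arrows to Supply: Supply := min(Price, Demand) - 4 no longer applies, and Supply = 6.
Cost = 3·Supply - 3·Demand + 6  [with Supply=6, Demand=5]  = 9
Revenue = -3·Cost - 3·Demand + 4  [with Cost=9, Demand=5]  = -38
Surplus = -Revenue - 3·Price + 4  [with Revenue=-38, Price=-2]  = 48
Without intervention: Supply = min(Price, Demand) - 4  [with Price=-2, Demand=5]  = -6; Cost = 3·Supply - 3·Demand + 6  [with Supply=-6, Demand=5]  = -27; Revenue = -3·Cost - 3·Demand + 4  [with Cost=-27, Demand=5]  = 70; Surplus = -Revenue - 3·Price + 4  [with Revenue=70, Price=-2]  = -60.
Change = 48 − (-60) = 108.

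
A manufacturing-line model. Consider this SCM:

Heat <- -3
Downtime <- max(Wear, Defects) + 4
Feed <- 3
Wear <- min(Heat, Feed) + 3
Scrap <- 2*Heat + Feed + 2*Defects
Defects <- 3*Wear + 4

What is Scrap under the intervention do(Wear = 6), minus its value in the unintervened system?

do(Wear=6) replaces the equation Wear <- min(Heat, Feed) + 3 with the constant Wear = 6.
Defects = 3*Wear + 4  [with Wear=6]  = 22
Scrap = 2*Heat + Feed + 2*Defects  [with Heat=-3, Feed=3, Defects=22]  = 41
Without intervention: Wear = min(Heat, Feed) + 3  [with Heat=-3, Feed=3]  = 0; Defects = 3*Wear + 4  [with Wear=0]  = 4; Scrap = 2*Heat + Feed + 2*Defects  [with Heat=-3, Feed=3, Defects=4]  = 5.
Change = 41 − 5 = 36.

36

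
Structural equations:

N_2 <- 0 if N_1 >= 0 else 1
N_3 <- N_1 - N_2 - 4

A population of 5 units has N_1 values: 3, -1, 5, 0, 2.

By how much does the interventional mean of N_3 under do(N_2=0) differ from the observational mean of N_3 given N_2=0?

do(N_2=0) breaks N_2's dependence on N_1. With N_2=0 fixed, N_3 across the units is -1, -5, 1, -4, -2, mean -2.2.
Observing N_2=0 restricts to units where N_2's equation naturally yields 0: N_1 ∈ {3, 5, 0, 2}. In that subpopulation N_3 = -1, 1, -4, -2, mean -1.5.
Difference = -2.2 − (-1.5) = -0.7.

-0.7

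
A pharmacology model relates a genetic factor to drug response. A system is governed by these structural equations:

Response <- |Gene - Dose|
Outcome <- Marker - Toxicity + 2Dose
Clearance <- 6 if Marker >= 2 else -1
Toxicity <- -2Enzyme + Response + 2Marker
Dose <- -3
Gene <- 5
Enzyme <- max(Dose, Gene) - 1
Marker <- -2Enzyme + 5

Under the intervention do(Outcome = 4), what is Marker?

-3

The intervention breaks the incoming arrows to Outcome: Outcome <- Marker - Toxicity + 2Dose no longer applies, and Outcome = 4.
Since Marker is not a descendant of the intervened variable, it is unaffected.
Enzyme = max(Dose, Gene) - 1  [with Dose=-3, Gene=5]  = 4
Marker = -2Enzyme + 5  [with Enzyme=4]  = -3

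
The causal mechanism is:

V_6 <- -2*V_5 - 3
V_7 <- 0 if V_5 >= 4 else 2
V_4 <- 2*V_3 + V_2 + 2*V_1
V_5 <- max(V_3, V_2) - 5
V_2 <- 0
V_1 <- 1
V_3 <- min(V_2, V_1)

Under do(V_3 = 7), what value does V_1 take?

1

Under do(V_3=7), the mechanism V_3 <- min(V_2, V_1) is discarded; V_3 is fixed at 7.
V_1 is not downstream of the intervention, so its value is determined by the original equations.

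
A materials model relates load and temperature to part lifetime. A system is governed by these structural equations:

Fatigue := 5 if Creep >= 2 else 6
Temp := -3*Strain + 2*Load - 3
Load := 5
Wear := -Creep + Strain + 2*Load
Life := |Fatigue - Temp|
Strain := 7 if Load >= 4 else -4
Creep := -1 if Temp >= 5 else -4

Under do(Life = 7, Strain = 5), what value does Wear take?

The joint intervention fixes Life = 7, Strain = 5, removing each variable's own equation.
Temp = -3*Strain + 2*Load - 3  [with Strain=5, Load=5]  = -8
Creep = -1 if Temp >= 5 else -4  [with Temp=-8]  = -4
Wear = -Creep + Strain + 2*Load  [with Creep=-4, Strain=5, Load=5]  = 19

19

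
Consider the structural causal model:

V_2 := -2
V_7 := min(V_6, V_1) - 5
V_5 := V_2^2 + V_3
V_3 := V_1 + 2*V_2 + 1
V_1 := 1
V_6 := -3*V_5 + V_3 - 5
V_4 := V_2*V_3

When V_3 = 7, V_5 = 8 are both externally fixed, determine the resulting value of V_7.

Under do(V_3 = 7, V_5 = 8), each intervened variable's structural equation is replaced by its fixed value.
V_6 = -3*V_5 + V_3 - 5  [with V_5=8, V_3=7]  = -22
V_7 = min(V_6, V_1) - 5  [with V_6=-22, V_1=1]  = -27

-27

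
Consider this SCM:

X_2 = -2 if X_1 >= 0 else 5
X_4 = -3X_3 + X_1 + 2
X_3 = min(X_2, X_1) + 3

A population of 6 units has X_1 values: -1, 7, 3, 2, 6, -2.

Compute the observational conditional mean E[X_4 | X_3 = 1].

Conditioning on X_3=1 selects the 5 unit(s) with X_1 ∈ {7, 3, 2, 6, -2}. Their X_4 values: 6, 2, 1, 5, -3. Mean = 2.2.

2.2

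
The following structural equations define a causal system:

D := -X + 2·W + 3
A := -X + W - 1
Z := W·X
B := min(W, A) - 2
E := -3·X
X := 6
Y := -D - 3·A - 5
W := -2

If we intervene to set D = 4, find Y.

18

do(D=4) replaces the equation D := -X + 2·W + 3 with the constant D = 4.
A = -X + W - 1  [with X=6, W=-2]  = -9
Y = -D - 3·A - 5  [with D=4, A=-9]  = 18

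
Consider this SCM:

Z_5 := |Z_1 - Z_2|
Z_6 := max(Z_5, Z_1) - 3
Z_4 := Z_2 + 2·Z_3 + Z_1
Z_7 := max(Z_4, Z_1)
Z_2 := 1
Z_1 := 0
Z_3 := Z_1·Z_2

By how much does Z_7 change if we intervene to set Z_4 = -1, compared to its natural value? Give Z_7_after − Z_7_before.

The intervention breaks the incoming arrows to Z_4: Z_4 := Z_2 + 2·Z_3 + Z_1 no longer applies, and Z_4 = -1.
Z_7 = max(Z_4, Z_1)  [with Z_4=-1, Z_1=0]  = 0
Without intervention: Z_3 = Z_1·Z_2  [with Z_1=0, Z_2=1]  = 0; Z_4 = Z_2 + 2·Z_3 + Z_1  [with Z_2=1, Z_3=0, Z_1=0]  = 1; Z_7 = max(Z_4, Z_1)  [with Z_4=1, Z_1=0]  = 1.
Change = 0 − 1 = -1.

-1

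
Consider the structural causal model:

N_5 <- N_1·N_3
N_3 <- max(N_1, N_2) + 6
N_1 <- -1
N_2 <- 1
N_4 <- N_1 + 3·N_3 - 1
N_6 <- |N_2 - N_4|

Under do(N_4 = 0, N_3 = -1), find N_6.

1

The joint intervention fixes N_4 = 0, N_3 = -1, removing each variable's own equation.
N_6 = |N_2 - N_4|  [with N_2=1, N_4=0]  = 1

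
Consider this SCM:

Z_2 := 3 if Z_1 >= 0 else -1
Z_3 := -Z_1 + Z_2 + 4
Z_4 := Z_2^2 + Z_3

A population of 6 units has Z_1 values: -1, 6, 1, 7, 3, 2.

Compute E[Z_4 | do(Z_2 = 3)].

Every unit gets Z_2=3 under the intervention. Z_4 values become 17, 10, 15, 9, 13, 14; E[Z_4|do(Z_2=3)] = 13.

13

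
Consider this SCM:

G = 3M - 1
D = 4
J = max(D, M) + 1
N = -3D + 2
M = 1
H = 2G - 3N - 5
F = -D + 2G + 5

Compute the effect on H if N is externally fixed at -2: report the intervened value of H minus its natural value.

-24

Intervening sets N = -2 and removes its equation (N = -3D + 2).
G = 3M - 1  [with M=1]  = 2
H = 2G - 3N - 5  [with G=2, N=-2]  = 5
Without intervention: G = 3M - 1  [with M=1]  = 2; N = -3D + 2  [with D=4]  = -10; H = 2G - 3N - 5  [with G=2, N=-10]  = 29.
Change = 5 − 29 = -24.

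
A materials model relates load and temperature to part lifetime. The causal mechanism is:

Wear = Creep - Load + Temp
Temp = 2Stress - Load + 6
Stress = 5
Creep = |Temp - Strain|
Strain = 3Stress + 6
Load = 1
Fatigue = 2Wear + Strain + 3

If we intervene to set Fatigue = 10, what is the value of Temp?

15

Under do(Fatigue=10), the mechanism Fatigue = 2Wear + Strain + 3 is discarded; Fatigue is fixed at 10.
Since Temp is not a descendant of the intervened variable, it is unaffected.
Temp = 2Stress - Load + 6  [with Stress=5, Load=1]  = 15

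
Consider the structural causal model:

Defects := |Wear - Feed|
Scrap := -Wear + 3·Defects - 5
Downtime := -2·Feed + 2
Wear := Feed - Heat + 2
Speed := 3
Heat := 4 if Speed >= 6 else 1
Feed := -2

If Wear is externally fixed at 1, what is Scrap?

3

Under do(Wear=1), the mechanism Wear := Feed - Heat + 2 is discarded; Wear is fixed at 1.
Defects = |Wear - Feed|  [with Wear=1, Feed=-2]  = 3
Scrap = -Wear + 3·Defects - 5  [with Wear=1, Defects=3]  = 3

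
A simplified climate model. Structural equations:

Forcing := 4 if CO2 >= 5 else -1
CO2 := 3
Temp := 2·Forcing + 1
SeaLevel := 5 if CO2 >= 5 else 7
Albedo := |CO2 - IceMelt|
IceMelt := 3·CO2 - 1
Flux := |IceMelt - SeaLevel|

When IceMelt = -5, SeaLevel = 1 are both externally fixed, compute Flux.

Setting IceMelt = -5, SeaLevel = 1 by intervention discards those variables' equations.
Flux = |IceMelt - SeaLevel|  [with IceMelt=-5, SeaLevel=1]  = 6

6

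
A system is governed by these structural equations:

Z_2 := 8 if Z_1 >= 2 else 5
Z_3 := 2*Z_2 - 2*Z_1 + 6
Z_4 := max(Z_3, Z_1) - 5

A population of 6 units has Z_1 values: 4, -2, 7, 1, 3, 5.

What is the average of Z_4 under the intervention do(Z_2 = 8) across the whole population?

11

Every unit gets Z_2=8 under the intervention. Z_4 values become 9, 21, 3, 15, 11, 7; E[Z_4|do(Z_2=8)] = 11.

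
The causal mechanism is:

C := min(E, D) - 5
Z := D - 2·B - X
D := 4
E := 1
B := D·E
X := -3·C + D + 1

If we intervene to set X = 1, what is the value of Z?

The intervention breaks the incoming arrows to X: X := -3·C + D + 1 no longer applies, and X = 1.
B = D·E  [with D=4, E=1]  = 4
Z = D - 2·B - X  [with D=4, B=4, X=1]  = -5

-5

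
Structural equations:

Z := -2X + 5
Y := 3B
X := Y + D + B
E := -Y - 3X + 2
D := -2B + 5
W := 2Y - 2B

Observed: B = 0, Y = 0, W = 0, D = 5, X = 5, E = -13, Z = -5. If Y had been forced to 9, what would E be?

Under do(Y=9), the mechanism Y := 3B is discarded; Y is fixed at 9.
D = -2B + 5  [with B=0]  = 5
X = Y + D + B  [with Y=9, D=5, B=0]  = 14
E = -Y - 3X + 2  [with Y=9, X=14]  = -49

-49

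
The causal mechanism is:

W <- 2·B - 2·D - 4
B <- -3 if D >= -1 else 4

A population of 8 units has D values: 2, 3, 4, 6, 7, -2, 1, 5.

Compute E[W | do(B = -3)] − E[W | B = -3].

The intervention sets B=-3 in all 8 units regardless of D. Recomputing W per unit gives -14, -16, -18, -22, -24, -6, -12, -20; average -16.5.
E[W|B=-3] averages over only the 7 units with B=-3 (D = 2, 3, 4, 6, 7, 1, 5): W = -14, -16, -18, -22, -24, -12, -20, mean -18.
Difference = -16.5 − (-18) = 1.5.

1.5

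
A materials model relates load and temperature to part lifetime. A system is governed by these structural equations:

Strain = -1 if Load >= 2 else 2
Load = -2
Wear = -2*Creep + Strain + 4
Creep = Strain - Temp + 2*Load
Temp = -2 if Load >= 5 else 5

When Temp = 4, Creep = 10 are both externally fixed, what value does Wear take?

-14

Setting Temp = 4, Creep = 10 by intervention discards those variables' equations.
Strain = -1 if Load >= 2 else 2  [with Load=-2]  = 2
Wear = -2*Creep + Strain + 4  [with Creep=10, Strain=2]  = -14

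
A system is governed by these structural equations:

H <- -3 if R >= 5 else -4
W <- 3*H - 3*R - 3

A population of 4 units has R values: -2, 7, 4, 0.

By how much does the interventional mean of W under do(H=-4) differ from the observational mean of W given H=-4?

-4.75

Under do(H=-4), H's equation is replaced by H=-4 for every unit. Per-unit W: -9, -36, -27, -15. Mean = -21.75.
E[W|H=-4] averages over only the 3 units with H=-4 (R = -2, 4, 0): W = -9, -27, -15, mean -17.
Difference = -21.75 − (-17) = -4.75.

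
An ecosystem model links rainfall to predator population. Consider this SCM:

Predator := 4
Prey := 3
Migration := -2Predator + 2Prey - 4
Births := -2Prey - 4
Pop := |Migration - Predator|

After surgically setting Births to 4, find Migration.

The intervention breaks the incoming arrows to Births: Births := -2Prey - 4 no longer applies, and Births = 4.
Migration is not downstream of the intervention, so its value is determined by the original equations.
Migration = -2Predator + 2Prey - 4  [with Predator=4, Prey=3]  = -6

-6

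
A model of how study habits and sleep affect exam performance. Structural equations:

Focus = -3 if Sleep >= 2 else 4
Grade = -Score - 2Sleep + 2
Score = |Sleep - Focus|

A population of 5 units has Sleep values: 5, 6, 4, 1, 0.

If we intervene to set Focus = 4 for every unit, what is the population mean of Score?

Every unit gets Focus=4 under the intervention. Score values become 1, 2, 0, 3, 4; E[Score|do(Focus=4)] = 2.

2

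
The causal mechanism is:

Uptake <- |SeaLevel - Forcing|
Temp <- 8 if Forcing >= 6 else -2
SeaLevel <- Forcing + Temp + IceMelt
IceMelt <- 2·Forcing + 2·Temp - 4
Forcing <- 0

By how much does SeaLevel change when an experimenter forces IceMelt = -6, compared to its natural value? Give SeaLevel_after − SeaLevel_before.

The intervention breaks the incoming arrows to IceMelt: IceMelt <- 2·Forcing + 2·Temp - 4 no longer applies, and IceMelt = -6.
Temp = 8 if Forcing >= 6 else -2  [with Forcing=0]  = -2
SeaLevel = Forcing + Temp + IceMelt  [with Forcing=0, Temp=-2, IceMelt=-6]  = -8
Without intervention: Temp = 8 if Forcing >= 6 else -2  [with Forcing=0]  = -2; IceMelt = 2·Forcing + 2·Temp - 4  [with Forcing=0, Temp=-2]  = -8; SeaLevel = Forcing + Temp + IceMelt  [with Forcing=0, Temp=-2, IceMelt=-8]  = -10.
Change = -8 − (-10) = 2.

2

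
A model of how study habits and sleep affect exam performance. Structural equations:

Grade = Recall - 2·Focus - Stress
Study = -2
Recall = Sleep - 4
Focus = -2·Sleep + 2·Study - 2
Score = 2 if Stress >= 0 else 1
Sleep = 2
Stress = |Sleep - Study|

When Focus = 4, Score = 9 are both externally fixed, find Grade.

-14

Under do(Focus = 4, Score = 9), each intervened variable's structural equation is replaced by its fixed value.
Stress = |Sleep - Study|  [with Sleep=2, Study=-2]  = 4
Recall = Sleep - 4  [with Sleep=2]  = -2
Grade = Recall - 2·Focus - Stress  [with Recall=-2, Focus=4, Stress=4]  = -14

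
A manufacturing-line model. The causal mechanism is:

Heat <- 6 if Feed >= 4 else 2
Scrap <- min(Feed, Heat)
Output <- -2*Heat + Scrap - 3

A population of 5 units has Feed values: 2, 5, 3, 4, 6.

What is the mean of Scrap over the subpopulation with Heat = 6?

Conditioning on Heat=6 selects the 3 unit(s) with Feed ∈ {5, 4, 6}. Their Scrap values: 5, 4, 6. Mean = 5.

5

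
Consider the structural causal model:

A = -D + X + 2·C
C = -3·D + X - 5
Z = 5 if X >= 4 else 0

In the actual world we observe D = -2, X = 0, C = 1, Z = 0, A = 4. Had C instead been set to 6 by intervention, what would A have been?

14

do(C=6) replaces the equation C = -3·D + X - 5 with the constant C = 6.
A = -D + X + 2·C  [with D=-2, X=0, C=6]  = 14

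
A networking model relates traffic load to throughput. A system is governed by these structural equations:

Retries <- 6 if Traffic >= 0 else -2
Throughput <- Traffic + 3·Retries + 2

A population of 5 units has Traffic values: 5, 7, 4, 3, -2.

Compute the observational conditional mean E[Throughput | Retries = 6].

24.75

E[Throughput|Retries=6] averages over only the 4 units with Retries=6 (Traffic = 5, 7, 4, 3): Throughput = 25, 27, 24, 23, mean 24.75.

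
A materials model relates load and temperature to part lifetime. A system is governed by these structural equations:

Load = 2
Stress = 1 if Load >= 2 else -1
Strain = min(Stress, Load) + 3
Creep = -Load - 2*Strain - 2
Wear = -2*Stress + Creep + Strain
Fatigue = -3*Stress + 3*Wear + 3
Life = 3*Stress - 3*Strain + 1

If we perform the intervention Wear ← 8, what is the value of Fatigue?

24

The intervention breaks the incoming arrows to Wear: Wear = -2*Stress + Creep + Strain no longer applies, and Wear = 8.
Stress = 1 if Load >= 2 else -1  [with Load=2]  = 1
Fatigue = -3*Stress + 3*Wear + 3  [with Stress=1, Wear=8]  = 24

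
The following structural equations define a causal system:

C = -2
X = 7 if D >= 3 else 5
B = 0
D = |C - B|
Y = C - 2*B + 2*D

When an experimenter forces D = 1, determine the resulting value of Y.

The intervention breaks the incoming arrows to D: D = |C - B| no longer applies, and D = 1.
Y = C - 2*B + 2*D  [with C=-2, B=0, D=1]  = 0

0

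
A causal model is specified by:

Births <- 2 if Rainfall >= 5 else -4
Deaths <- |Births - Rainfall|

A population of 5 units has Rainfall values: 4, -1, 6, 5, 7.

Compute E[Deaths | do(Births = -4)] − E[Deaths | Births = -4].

2.7

The intervention sets Births=-4 in all 5 units regardless of Rainfall. Recomputing Deaths per unit gives 8, 3, 10, 9, 11; average 8.2.
Observing Births=-4 restricts to units where Births's equation naturally yields -4: Rainfall ∈ {4, -1}. In that subpopulation Deaths = 8, 3, mean 5.5.
Difference = 8.2 − 5.5 = 2.7.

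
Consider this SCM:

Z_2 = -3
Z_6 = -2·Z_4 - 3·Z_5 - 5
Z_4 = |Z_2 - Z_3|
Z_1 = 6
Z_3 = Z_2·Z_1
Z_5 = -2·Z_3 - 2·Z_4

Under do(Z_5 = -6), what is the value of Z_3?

do(Z_5=-6) replaces the equation Z_5 = -2·Z_3 - 2·Z_4 with the constant Z_5 = -6.
Z_3 is not downstream of the intervention, so its value is determined by the original equations.
Z_3 = Z_2·Z_1  [with Z_2=-3, Z_1=6]  = -18

-18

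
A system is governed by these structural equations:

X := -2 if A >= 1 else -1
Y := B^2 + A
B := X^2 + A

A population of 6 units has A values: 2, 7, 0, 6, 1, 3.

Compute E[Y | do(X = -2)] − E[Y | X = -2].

Under do(X=-2), X's equation is replaced by X=-2 for every unit. Per-unit Y: 38, 128, 16, 106, 26, 52. Mean = 61.
E[Y|X=-2] averages over only the 5 units with X=-2 (A = 2, 7, 6, 1, 3): Y = 38, 128, 106, 26, 52, mean 70.
Difference = 61 − 70 = -9.

-9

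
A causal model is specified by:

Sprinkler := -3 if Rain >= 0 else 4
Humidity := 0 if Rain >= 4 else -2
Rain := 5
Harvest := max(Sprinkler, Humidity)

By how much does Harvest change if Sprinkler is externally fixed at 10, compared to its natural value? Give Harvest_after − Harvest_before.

Under do(Sprinkler=10), the mechanism Sprinkler := -3 if Rain >= 0 else 4 is discarded; Sprinkler is fixed at 10.
Humidity = 0 if Rain >= 4 else -2  [with Rain=5]  = 0
Harvest = max(Sprinkler, Humidity)  [with Sprinkler=10, Humidity=0]  = 10
Without intervention: Sprinkler = -3 if Rain >= 0 else 4  [with Rain=5]  = -3; Humidity = 0 if Rain >= 4 else -2  [with Rain=5]  = 0; Harvest = max(Sprinkler, Humidity)  [with Sprinkler=-3, Humidity=0]  = 0.
Change = 10 − 0 = 10.

10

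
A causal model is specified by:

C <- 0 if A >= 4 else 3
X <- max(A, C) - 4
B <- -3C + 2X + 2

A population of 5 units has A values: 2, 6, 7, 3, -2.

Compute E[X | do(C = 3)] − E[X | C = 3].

1.4

The intervention sets C=3 in all 5 units regardless of A. Recomputing X per unit gives -1, 2, 3, -1, -1; average 0.4.
Conditioning on C=3 selects the 3 unit(s) with A ∈ {2, 3, -2}. Their X values: -1, -1, -1. Mean = -1.
Difference = 0.4 − (-1) = 1.4.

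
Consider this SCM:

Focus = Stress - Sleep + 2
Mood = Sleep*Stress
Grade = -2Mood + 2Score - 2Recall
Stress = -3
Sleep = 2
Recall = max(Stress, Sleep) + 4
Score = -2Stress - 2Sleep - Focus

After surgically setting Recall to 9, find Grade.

4

Intervening sets Recall = 9 and removes its equation (Recall = max(Stress, Sleep) + 4).
Focus = Stress - Sleep + 2  [with Stress=-3, Sleep=2]  = -3
Score = -2Stress - 2Sleep - Focus  [with Stress=-3, Sleep=2, Focus=-3]  = 5
Mood = Sleep*Stress  [with Sleep=2, Stress=-3]  = -6
Grade = -2Mood + 2Score - 2Recall  [with Mood=-6, Score=5, Recall=9]  = 4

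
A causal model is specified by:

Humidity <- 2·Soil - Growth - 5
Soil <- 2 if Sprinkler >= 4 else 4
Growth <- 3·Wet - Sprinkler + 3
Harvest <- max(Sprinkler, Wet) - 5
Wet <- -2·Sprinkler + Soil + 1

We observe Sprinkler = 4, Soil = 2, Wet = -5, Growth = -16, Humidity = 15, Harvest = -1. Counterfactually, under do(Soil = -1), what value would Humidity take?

do(Soil=-1) replaces the equation Soil <- 2 if Sprinkler >= 4 else 4 with the constant Soil = -1.
Wet = -2·Sprinkler + Soil + 1  [with Sprinkler=4, Soil=-1]  = -8
Growth = 3·Wet - Sprinkler + 3  [with Wet=-8, Sprinkler=4]  = -25
Humidity = 2·Soil - Growth - 5  [with Soil=-1, Growth=-25]  = 18

18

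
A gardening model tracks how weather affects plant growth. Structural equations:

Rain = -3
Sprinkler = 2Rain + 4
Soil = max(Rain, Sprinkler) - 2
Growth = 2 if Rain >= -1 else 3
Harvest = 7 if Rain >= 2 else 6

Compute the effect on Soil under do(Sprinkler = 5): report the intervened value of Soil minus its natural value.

7

The intervention breaks the incoming arrows to Sprinkler: Sprinkler = 2Rain + 4 no longer applies, and Sprinkler = 5.
Soil = max(Rain, Sprinkler) - 2  [with Rain=-3, Sprinkler=5]  = 3
Without intervention: Sprinkler = 2Rain + 4  [with Rain=-3]  = -2; Soil = max(Rain, Sprinkler) - 2  [with Rain=-3, Sprinkler=-2]  = -4.
Change = 3 − (-4) = 7.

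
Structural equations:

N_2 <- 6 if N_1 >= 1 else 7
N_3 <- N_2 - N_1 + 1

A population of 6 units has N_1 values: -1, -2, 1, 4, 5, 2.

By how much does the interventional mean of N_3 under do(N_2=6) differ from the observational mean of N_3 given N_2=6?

Every unit gets N_2=6 under the intervention. N_3 values become 8, 9, 6, 3, 2, 5; E[N_3|do(N_2=6)] = 5.5.
Observing N_2=6 restricts to units where N_2's equation naturally yields 6: N_1 ∈ {1, 4, 5, 2}. In that subpopulation N_3 = 6, 3, 2, 5, mean 4.
Difference = 5.5 − 4 = 1.5.

1.5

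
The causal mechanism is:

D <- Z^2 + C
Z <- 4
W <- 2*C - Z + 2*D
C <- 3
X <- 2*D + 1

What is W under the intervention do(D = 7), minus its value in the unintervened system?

-24

do(D=7) replaces the equation D <- Z^2 + C with the constant D = 7.
W = 2*C - Z + 2*D  [with C=3, Z=4, D=7]  = 16
Without intervention: D = Z^2 + C  [with Z=4, C=3]  = 19; W = 2*C - Z + 2*D  [with C=3, Z=4, D=19]  = 40.
Change = 16 − 40 = -24.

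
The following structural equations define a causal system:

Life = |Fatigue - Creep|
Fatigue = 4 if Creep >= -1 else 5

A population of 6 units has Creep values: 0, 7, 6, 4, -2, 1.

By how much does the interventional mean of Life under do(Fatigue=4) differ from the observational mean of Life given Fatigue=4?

Under do(Fatigue=4), Fatigue's equation is replaced by Fatigue=4 for every unit. Per-unit Life: 4, 3, 2, 0, 6, 3. Mean = 3.
Observing Fatigue=4 restricts to units where Fatigue's equation naturally yields 4: Creep ∈ {0, 7, 6, 4, 1}. In that subpopulation Life = 4, 3, 2, 0, 3, mean 2.4.
Difference = 3 − 2.4 = 0.6.

0.6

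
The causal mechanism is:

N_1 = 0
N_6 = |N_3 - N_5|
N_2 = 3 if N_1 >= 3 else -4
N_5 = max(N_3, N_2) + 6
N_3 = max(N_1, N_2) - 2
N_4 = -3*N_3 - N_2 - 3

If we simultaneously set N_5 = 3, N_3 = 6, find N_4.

Under do(N_5 = 3, N_3 = 6), each intervened variable's structural equation is replaced by its fixed value.
N_2 = 3 if N_1 >= 3 else -4  [with N_1=0]  = -4
N_4 = -3*N_3 - N_2 - 3  [with N_3=6, N_2=-4]  = -17

-17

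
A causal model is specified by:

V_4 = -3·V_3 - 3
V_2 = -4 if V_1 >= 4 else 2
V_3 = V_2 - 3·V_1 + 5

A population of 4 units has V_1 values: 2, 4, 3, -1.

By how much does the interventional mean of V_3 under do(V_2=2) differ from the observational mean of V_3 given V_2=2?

-2

Every unit gets V_2=2 under the intervention. V_3 values become 1, -5, -2, 10; E[V_3|do(V_2=2)] = 1.
Conditioning on V_2=2 selects the 3 unit(s) with V_1 ∈ {2, 3, -1}. Their V_3 values: 1, -2, 10. Mean = 3.
Difference = 1 − 3 = -2.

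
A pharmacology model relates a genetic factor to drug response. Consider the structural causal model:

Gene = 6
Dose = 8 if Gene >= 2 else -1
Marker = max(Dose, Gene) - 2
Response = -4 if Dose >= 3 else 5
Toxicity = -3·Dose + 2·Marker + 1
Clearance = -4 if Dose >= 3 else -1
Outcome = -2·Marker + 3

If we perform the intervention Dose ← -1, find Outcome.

-5

Under do(Dose=-1), the mechanism Dose = 8 if Gene >= 2 else -1 is discarded; Dose is fixed at -1.
Marker = max(Dose, Gene) - 2  [with Dose=-1, Gene=6]  = 4
Outcome = -2·Marker + 3  [with Marker=4]  = -5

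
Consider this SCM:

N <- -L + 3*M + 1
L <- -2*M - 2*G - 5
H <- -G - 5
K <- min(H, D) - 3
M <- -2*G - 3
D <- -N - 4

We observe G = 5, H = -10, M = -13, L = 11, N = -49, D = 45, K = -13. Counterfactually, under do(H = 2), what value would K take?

-1

Under do(H=2), the mechanism H <- -G - 5 is discarded; H is fixed at 2.
M = -2*G - 3  [with G=5]  = -13
L = -2*M - 2*G - 5  [with M=-13, G=5]  = 11
N = -L + 3*M + 1  [with L=11, M=-13]  = -49
D = -N - 4  [with N=-49]  = 45
K = min(H, D) - 3  [with H=2, D=45]  = -1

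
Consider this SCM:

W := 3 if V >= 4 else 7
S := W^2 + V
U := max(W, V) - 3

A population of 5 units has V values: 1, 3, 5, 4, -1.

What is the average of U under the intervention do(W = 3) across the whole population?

0.6

Every unit gets W=3 under the intervention. U values become 0, 0, 2, 1, 0; E[U|do(W=3)] = 0.6.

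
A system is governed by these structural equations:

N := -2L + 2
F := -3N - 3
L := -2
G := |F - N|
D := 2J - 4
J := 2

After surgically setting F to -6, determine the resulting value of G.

12

The intervention breaks the incoming arrows to F: F := -3N - 3 no longer applies, and F = -6.
N = -2L + 2  [with L=-2]  = 6
G = |F - N|  [with F=-6, N=6]  = 12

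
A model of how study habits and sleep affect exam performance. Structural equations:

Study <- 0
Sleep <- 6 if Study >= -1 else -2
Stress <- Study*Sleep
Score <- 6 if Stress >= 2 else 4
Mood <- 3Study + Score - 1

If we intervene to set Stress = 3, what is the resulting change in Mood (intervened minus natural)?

2

do(Stress=3) replaces the equation Stress <- Study*Sleep with the constant Stress = 3.
Score = 6 if Stress >= 2 else 4  [with Stress=3]  = 6
Mood = 3Study + Score - 1  [with Study=0, Score=6]  = 5
Without intervention: Sleep = 6 if Study >= -1 else -2  [with Study=0]  = 6; Stress = Study*Sleep  [with Study=0, Sleep=6]  = 0; Score = 6 if Stress >= 2 else 4  [with Stress=0]  = 4; Mood = 3Study + Score - 1  [with Study=0, Score=4]  = 3.
Change = 5 − 3 = 2.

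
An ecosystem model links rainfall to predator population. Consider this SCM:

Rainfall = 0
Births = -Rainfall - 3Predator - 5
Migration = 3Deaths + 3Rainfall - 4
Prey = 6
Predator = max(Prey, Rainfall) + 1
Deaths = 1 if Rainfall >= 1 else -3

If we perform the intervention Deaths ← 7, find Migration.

17

The intervention breaks the incoming arrows to Deaths: Deaths = 1 if Rainfall >= 1 else -3 no longer applies, and Deaths = 7.
Migration = 3Deaths + 3Rainfall - 4  [with Deaths=7, Rainfall=0]  = 17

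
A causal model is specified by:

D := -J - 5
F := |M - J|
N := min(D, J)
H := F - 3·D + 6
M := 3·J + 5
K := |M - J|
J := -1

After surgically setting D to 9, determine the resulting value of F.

3

Under do(D=9), the mechanism D := -J - 5 is discarded; D is fixed at 9.
Since F is not a descendant of the intervened variable, it is unaffected.
M = 3·J + 5  [with J=-1]  = 2
F = |M - J|  [with M=2, J=-1]  = 3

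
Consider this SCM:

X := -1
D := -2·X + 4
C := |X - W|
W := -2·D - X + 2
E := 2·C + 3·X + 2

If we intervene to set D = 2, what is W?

The intervention breaks the incoming arrows to D: D := -2·X + 4 no longer applies, and D = 2.
W = -2·D - X + 2  [with D=2, X=-1]  = -1

-1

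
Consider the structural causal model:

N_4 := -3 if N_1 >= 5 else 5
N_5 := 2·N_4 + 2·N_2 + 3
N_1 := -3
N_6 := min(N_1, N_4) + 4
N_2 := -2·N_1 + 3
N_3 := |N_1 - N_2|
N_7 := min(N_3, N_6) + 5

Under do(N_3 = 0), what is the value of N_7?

5

The intervention breaks the incoming arrows to N_3: N_3 := |N_1 - N_2| no longer applies, and N_3 = 0.
N_4 = -3 if N_1 >= 5 else 5  [with N_1=-3]  = 5
N_6 = min(N_1, N_4) + 4  [with N_1=-3, N_4=5]  = 1
N_7 = min(N_3, N_6) + 5  [with N_3=0, N_6=1]  = 5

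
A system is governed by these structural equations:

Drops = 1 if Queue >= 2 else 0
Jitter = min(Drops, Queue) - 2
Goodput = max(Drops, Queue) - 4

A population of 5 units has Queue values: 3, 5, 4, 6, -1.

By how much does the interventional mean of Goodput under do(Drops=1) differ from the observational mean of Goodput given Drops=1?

-0.7

The intervention sets Drops=1 in all 5 units regardless of Queue. Recomputing Goodput per unit gives -1, 1, 0, 2, -3; average -0.2.
Conditioning on Drops=1 selects the 4 unit(s) with Queue ∈ {3, 5, 4, 6}. Their Goodput values: -1, 1, 0, 2. Mean = 0.5.
Difference = -0.2 − 0.5 = -0.7.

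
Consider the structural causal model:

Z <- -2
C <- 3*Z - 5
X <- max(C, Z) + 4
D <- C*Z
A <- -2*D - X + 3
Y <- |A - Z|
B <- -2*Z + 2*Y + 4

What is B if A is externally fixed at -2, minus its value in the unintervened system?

-82

Under do(A=-2), the mechanism A <- -2*D - X + 3 is discarded; A is fixed at -2.
Y = |A - Z|  [with A=-2, Z=-2]  = 0
B = -2*Z + 2*Y + 4  [with Z=-2, Y=0]  = 8
Without intervention: C = 3*Z - 5  [with Z=-2]  = -11; X = max(C, Z) + 4  [with C=-11, Z=-2]  = 2; D = C*Z  [with C=-11, Z=-2]  = 22; A = -2*D - X + 3  [with D=22, X=2]  = -43; Y = |A - Z|  [with A=-43, Z=-2]  = 41; B = -2*Z + 2*Y + 4  [with Z=-2, Y=41]  = 90.
Change = 8 − 90 = -82.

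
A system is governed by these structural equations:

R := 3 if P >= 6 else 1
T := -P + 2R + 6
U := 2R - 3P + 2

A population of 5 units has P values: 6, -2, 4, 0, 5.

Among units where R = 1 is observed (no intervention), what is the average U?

Observing R=1 restricts to units where R's equation naturally yields 1: P ∈ {-2, 4, 0, 5}. In that subpopulation U = 10, -8, 4, -11, mean -1.25.

-1.25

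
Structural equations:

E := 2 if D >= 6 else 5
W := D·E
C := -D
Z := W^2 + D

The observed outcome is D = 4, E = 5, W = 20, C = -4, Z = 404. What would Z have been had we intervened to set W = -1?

5

do(W=-1) replaces the equation W := D·E with the constant W = -1.
Z = W^2 + D  [with W=-1, D=4]  = 5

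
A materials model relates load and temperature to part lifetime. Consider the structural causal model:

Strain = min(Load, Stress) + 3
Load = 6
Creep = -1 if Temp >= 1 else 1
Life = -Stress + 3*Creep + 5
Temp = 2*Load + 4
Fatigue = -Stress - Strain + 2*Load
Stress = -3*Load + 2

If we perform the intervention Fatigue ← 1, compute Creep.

do(Fatigue=1) replaces the equation Fatigue = -Stress - Strain + 2*Load with the constant Fatigue = 1.
Since Creep is not a descendant of the intervened variable, it is unaffected.
Temp = 2*Load + 4  [with Load=6]  = 16
Creep = -1 if Temp >= 1 else 1  [with Temp=16]  = -1

-1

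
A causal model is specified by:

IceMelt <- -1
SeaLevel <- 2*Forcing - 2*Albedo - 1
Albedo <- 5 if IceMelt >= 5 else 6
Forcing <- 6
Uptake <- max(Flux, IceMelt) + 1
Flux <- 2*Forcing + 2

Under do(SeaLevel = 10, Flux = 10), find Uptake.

The joint intervention fixes SeaLevel = 10, Flux = 10, removing each variable's own equation.
Uptake = max(Flux, IceMelt) + 1  [with Flux=10, IceMelt=-1]  = 11

11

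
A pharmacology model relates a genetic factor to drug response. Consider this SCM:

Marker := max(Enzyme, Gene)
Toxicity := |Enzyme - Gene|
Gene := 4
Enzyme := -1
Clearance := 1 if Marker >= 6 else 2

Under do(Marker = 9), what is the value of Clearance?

1

do(Marker=9) replaces the equation Marker := max(Enzyme, Gene) with the constant Marker = 9.
Clearance = 1 if Marker >= 6 else 2  [with Marker=9]  = 1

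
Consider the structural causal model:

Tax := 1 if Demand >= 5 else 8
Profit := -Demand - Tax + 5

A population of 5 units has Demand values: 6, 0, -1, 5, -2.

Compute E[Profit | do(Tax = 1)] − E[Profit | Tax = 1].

3.9

do(Tax=1) breaks Tax's dependence on Demand. With Tax=1 fixed, Profit across the units is -2, 4, 5, -1, 6, mean 2.4.
Conditioning on Tax=1 selects the 2 unit(s) with Demand ∈ {6, 5}. Their Profit values: -2, -1. Mean = -1.5.
Difference = 2.4 − (-1.5) = 3.9.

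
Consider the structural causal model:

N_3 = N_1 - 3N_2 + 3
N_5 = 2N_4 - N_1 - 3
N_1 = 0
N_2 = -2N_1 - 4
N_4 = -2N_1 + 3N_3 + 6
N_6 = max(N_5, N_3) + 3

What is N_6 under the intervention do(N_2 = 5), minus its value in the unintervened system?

-111

Under do(N_2=5), the mechanism N_2 = -2N_1 - 4 is discarded; N_2 is fixed at 5.
N_3 = N_1 - 3N_2 + 3  [with N_1=0, N_2=5]  = -12
N_4 = -2N_1 + 3N_3 + 6  [with N_1=0, N_3=-12]  = -30
N_5 = 2N_4 - N_1 - 3  [with N_4=-30, N_1=0]  = -63
N_6 = max(N_5, N_3) + 3  [with N_5=-63, N_3=-12]  = -9
Without intervention: N_2 = -2N_1 - 4  [with N_1=0]  = -4; N_3 = N_1 - 3N_2 + 3  [with N_1=0, N_2=-4]  = 15; N_4 = -2N_1 + 3N_3 + 6  [with N_1=0, N_3=15]  = 51; N_5 = 2N_4 - N_1 - 3  [with N_4=51, N_1=0]  = 99; N_6 = max(N_5, N_3) + 3  [with N_5=99, N_3=15]  = 102.
Change = -9 − 102 = -111.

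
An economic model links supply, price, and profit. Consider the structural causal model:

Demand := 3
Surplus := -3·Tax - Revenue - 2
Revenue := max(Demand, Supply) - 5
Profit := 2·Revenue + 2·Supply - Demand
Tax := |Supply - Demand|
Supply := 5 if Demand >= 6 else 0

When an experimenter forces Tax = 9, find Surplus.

-27

Under do(Tax=9), the mechanism Tax := |Supply - Demand| is discarded; Tax is fixed at 9.
Supply = 5 if Demand >= 6 else 0  [with Demand=3]  = 0
Revenue = max(Demand, Supply) - 5  [with Demand=3, Supply=0]  = -2
Surplus = -3·Tax - Revenue - 2  [with Tax=9, Revenue=-2]  = -27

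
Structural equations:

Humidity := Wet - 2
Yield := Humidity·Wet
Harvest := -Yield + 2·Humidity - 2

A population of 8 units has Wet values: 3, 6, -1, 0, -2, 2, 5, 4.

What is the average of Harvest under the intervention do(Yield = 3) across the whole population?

-4.75

Every unit gets Yield=3 under the intervention. Harvest values become -3, 3, -11, -9, -13, -5, 1, -1; E[Harvest|do(Yield=3)] = -4.75.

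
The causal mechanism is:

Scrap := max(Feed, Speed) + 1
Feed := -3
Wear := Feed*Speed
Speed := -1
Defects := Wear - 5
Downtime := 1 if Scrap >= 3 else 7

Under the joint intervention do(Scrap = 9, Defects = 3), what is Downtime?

1

Setting Scrap = 9, Defects = 3 by intervention discards those variables' equations.
Downtime = 1 if Scrap >= 3 else 7  [with Scrap=9]  = 1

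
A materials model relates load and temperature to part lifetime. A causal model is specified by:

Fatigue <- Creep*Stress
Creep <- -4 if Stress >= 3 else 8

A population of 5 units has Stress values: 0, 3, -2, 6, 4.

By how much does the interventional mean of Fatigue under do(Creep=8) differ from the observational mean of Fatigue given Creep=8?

do(Creep=8) breaks Creep's dependence on Stress. With Creep=8 fixed, Fatigue across the units is 0, 24, -16, 48, 32, mean 17.6.
E[Fatigue|Creep=8] averages over only the 2 units with Creep=8 (Stress = 0, -2): Fatigue = 0, -16, mean -8.
Difference = 17.6 − (-8) = 25.6.

25.6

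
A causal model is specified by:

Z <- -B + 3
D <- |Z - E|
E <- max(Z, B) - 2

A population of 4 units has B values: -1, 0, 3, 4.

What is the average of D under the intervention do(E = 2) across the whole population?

Every unit gets E=2 under the intervention. D values become 2, 1, 2, 3; E[D|do(E=2)] = 2.

2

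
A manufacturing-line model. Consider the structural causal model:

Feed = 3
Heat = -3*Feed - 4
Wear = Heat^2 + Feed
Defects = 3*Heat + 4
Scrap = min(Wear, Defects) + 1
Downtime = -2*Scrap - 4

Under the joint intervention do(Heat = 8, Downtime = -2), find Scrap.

Setting Heat = 8, Downtime = -2 by intervention discards those variables' equations.
Wear = Heat^2 + Feed  [with Heat=8, Feed=3]  = 67
Defects = 3*Heat + 4  [with Heat=8]  = 28
Scrap = min(Wear, Defects) + 1  [with Wear=67, Defects=28]  = 29

29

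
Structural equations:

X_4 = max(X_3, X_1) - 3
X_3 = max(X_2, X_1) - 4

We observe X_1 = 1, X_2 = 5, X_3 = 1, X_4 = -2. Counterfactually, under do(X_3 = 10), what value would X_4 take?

7

The intervention breaks the incoming arrows to X_3: X_3 = max(X_2, X_1) - 4 no longer applies, and X_3 = 10.
X_4 = max(X_3, X_1) - 3  [with X_3=10, X_1=1]  = 7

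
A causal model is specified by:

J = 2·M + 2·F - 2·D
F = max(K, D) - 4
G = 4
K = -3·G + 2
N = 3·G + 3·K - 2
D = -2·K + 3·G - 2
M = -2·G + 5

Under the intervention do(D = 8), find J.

-14

The intervention breaks the incoming arrows to D: D = -2·K + 3·G - 2 no longer applies, and D = 8.
K = -3·G + 2  [with G=4]  = -10
M = -2·G + 5  [with G=4]  = -3
F = max(K, D) - 4  [with K=-10, D=8]  = 4
J = 2·M + 2·F - 2·D  [with M=-3, F=4, D=8]  = -14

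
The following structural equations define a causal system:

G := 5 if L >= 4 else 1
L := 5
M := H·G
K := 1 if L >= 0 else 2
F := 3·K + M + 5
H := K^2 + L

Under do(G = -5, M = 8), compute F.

Setting G = -5, M = 8 by intervention discards those variables' equations.
K = 1 if L >= 0 else 2  [with L=5]  = 1
F = 3·K + M + 5  [with K=1, M=8]  = 16

16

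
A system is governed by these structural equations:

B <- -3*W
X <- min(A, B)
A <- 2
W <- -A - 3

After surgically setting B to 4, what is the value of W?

-5

Under do(B=4), the mechanism B <- -3*W is discarded; B is fixed at 4.
Since W is not a descendant of the intervened variable, it is unaffected.
W = -A - 3  [with A=2]  = -5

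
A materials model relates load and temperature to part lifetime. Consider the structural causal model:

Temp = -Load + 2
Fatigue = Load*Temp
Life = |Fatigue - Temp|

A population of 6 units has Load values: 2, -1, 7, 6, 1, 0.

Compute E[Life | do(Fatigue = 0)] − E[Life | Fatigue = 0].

The intervention sets Fatigue=0 in all 6 units regardless of Load. Recomputing Life per unit gives 0, 3, 5, 4, 1, 2; average 2.5.
E[Life|Fatigue=0] averages over only the 2 units with Fatigue=0 (Load = 2, 0): Life = 0, 2, mean 1.
Difference = 2.5 − 1 = 1.5.

1.5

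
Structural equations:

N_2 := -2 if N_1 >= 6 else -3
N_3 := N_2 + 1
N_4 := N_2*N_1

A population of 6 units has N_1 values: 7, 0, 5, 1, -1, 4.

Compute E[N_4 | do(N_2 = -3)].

do(N_2=-3) breaks N_2's dependence on N_1. With N_2=-3 fixed, N_4 across the units is -21, 0, -15, -3, 3, -12, mean -8.

-8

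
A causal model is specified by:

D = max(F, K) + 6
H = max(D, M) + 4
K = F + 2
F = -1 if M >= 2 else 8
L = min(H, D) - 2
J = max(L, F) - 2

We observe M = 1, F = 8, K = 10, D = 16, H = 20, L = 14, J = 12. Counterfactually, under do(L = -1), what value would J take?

6

Intervening sets L = -1 and removes its equation (L = min(H, D) - 2).
F = -1 if M >= 2 else 8  [with M=1]  = 8
J = max(L, F) - 2  [with L=-1, F=8]  = 6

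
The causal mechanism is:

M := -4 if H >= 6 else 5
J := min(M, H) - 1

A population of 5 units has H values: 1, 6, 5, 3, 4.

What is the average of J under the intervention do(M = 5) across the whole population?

2.6

Every unit gets M=5 under the intervention. J values become 0, 4, 4, 2, 3; E[J|do(M=5)] = 2.6.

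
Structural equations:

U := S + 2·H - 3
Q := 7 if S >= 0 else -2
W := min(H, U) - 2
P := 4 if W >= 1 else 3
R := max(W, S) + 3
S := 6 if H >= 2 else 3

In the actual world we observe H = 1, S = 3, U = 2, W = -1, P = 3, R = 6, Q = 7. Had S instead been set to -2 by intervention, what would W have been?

Under do(S=-2), the mechanism S := 6 if H >= 2 else 3 is discarded; S is fixed at -2.
U = S + 2·H - 3  [with S=-2, H=1]  = -3
W = min(H, U) - 2  [with H=1, U=-3]  = -5

-5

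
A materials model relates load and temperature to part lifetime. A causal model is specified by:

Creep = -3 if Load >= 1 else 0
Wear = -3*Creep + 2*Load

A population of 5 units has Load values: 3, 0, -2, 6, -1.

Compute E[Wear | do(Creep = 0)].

The intervention sets Creep=0 in all 5 units regardless of Load. Recomputing Wear per unit gives 6, 0, -4, 12, -2; average 2.4.

2.4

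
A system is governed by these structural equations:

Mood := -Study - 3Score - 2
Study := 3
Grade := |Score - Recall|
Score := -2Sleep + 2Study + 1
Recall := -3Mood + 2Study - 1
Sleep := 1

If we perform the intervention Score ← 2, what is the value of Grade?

36

The intervention breaks the incoming arrows to Score: Score := -2Sleep + 2Study + 1 no longer applies, and Score = 2.
Mood = -Study - 3Score - 2  [with Study=3, Score=2]  = -11
Recall = -3Mood + 2Study - 1  [with Mood=-11, Study=3]  = 38
Grade = |Score - Recall|  [with Score=2, Recall=38]  = 36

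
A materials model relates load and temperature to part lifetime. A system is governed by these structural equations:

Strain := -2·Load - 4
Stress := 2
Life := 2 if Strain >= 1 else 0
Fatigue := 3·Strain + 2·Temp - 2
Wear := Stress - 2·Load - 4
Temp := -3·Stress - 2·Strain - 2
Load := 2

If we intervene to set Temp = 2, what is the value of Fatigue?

-22

Under do(Temp=2), the mechanism Temp := -3·Stress - 2·Strain - 2 is discarded; Temp is fixed at 2.
Strain = -2·Load - 4  [with Load=2]  = -8
Fatigue = 3·Strain + 2·Temp - 2  [with Strain=-8, Temp=2]  = -22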